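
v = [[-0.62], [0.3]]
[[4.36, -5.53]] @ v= [[-4.36]]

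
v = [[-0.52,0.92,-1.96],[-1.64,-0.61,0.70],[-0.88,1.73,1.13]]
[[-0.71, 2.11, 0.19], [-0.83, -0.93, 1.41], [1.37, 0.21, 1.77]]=v @ [[0.49, 0.0, -0.87],[0.68, 0.63, 0.38],[0.55, -0.78, 0.31]]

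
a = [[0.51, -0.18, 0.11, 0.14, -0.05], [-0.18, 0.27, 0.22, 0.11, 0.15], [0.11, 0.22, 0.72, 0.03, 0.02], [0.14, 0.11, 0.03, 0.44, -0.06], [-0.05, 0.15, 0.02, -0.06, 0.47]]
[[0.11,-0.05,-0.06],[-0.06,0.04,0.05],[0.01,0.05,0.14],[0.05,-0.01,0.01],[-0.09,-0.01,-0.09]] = a @ [[0.16, -0.08, -0.1], [-0.07, 0.08, 0.17], [0.01, 0.06, 0.16], [0.07, -0.03, -0.04], [-0.15, -0.06, -0.27]]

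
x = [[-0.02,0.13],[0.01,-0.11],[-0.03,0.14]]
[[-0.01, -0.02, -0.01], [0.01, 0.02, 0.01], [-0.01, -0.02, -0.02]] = x @ [[0.2, 0.17, 0.21], [-0.06, -0.14, -0.08]]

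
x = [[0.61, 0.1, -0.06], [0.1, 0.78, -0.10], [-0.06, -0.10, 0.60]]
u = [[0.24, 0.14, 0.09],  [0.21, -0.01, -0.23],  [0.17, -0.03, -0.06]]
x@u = [[0.16, 0.09, 0.04], [0.17, 0.01, -0.16], [0.07, -0.03, -0.02]]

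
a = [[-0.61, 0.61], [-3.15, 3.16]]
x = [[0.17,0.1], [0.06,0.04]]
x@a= [[-0.42, 0.42], [-0.16, 0.16]]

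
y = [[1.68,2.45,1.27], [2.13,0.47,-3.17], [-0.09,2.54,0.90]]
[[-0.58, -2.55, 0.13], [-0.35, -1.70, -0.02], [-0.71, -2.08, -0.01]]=y@[[0.04,-0.35,0.07], [-0.31,-0.89,-0.02], [0.09,0.17,0.05]]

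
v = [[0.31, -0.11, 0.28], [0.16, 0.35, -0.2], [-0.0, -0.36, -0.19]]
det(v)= -0.062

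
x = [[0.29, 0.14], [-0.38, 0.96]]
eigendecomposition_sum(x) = [[0.45,-0.11], [0.3,-0.07]] + [[-0.16, 0.25], [-0.68, 1.03]]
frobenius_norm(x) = 1.08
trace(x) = 1.25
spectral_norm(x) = 1.03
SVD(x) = [[0.03, 1.0], [1.0, -0.03]] @ diag([1.032767253161964, 0.3210791192156407]) @ [[-0.36, 0.93], [0.93, 0.36]]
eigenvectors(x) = [[-0.84,-0.24], [-0.55,-0.97]]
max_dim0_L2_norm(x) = 0.97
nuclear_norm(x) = 1.35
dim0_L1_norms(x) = [0.67, 1.1]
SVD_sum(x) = [[-0.01, 0.02], [-0.37, 0.96]] + [[0.30, 0.12], [-0.01, -0.0]]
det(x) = 0.33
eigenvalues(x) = [0.38, 0.87]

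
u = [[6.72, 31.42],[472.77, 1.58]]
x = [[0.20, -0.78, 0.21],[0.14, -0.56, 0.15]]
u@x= [[5.74, -22.84, 6.12],[94.78, -369.65, 99.52]]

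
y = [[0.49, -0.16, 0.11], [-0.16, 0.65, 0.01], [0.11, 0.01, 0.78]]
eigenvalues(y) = [0.37, 0.83, 0.72]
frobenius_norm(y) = 1.16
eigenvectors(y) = [[0.84, 0.43, -0.33],[0.48, -0.33, 0.81],[-0.24, 0.84, 0.48]]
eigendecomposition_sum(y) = [[0.26, 0.15, -0.07],[0.15, 0.09, -0.04],[-0.07, -0.04, 0.02]] + [[0.15, -0.12, 0.30], [-0.12, 0.09, -0.23], [0.3, -0.23, 0.59]] + [[0.08, -0.19, -0.12],[-0.19, 0.47, 0.28],[-0.12, 0.28, 0.17]]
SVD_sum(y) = [[0.15, -0.12, 0.3], [-0.12, 0.09, -0.23], [0.30, -0.23, 0.59]] + [[0.08, -0.19, -0.12], [-0.19, 0.47, 0.28], [-0.12, 0.28, 0.17]] + [[0.26, 0.15, -0.07], [0.15, 0.09, -0.04], [-0.07, -0.04, 0.02]]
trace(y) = 1.92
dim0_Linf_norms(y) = [0.49, 0.65, 0.78]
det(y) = 0.22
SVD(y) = [[0.43, -0.33, -0.84], [-0.33, 0.81, -0.48], [0.84, 0.48, 0.24]] @ diag([0.8315901749955321, 0.7213204218002234, 0.36708940320424477]) @ [[0.43,-0.33,0.84], [-0.33,0.81,0.48], [-0.84,-0.48,0.24]]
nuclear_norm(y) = 1.92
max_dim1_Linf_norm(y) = 0.78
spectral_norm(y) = 0.83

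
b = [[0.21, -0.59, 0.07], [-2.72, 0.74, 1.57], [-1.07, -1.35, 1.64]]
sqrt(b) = [[(0.12+0.51j), (-0.4+0.13j), (0.19-0.13j)],[(-1.66+0.44j), (0.84+0.11j), 0.77-0.11j],[(-1.22+0.61j), -0.74+0.16j, 1.54-0.16j]]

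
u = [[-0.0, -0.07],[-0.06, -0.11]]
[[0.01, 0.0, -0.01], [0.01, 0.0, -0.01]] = u@[[0.09, 0.01, -0.05],  [-0.13, -0.02, 0.08]]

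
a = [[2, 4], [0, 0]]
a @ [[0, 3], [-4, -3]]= [[-16, -6], [0, 0]]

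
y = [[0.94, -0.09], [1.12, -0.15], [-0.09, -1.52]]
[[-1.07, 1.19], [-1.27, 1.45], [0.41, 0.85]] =y@[[-1.16,1.21], [-0.20,-0.63]]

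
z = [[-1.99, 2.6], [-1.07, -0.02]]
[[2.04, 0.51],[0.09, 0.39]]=z @ [[-0.10, -0.36],[0.71, -0.08]]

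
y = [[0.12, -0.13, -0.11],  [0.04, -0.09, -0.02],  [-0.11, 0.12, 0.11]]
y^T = [[0.12, 0.04, -0.11], [-0.13, -0.09, 0.12], [-0.11, -0.02, 0.11]]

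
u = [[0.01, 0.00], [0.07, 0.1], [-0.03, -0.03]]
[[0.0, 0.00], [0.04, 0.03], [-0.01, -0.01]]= u@[[0.28, 0.18], [0.18, 0.17]]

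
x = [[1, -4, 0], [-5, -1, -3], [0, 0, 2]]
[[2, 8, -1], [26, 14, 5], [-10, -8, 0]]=x@[[-2, 0, -1], [-1, -2, 0], [-5, -4, 0]]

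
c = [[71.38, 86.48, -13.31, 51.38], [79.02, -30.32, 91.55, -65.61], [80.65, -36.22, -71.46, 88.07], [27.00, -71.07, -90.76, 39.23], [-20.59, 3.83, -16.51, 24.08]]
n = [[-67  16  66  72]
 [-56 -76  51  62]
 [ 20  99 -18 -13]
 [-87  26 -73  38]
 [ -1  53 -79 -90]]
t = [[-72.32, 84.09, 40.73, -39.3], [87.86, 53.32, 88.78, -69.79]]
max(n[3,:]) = 38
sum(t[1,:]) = 160.17000000000002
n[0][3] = 72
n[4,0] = -1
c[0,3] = 51.38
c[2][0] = 80.65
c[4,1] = 3.83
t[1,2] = 88.78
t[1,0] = 87.86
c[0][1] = 86.48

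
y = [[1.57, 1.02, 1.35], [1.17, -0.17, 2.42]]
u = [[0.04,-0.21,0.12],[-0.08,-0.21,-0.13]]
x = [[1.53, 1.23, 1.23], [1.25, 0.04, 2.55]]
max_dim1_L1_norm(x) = 3.99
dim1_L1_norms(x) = [3.99, 3.84]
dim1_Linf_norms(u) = [0.21, 0.21]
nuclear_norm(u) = 0.49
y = x + u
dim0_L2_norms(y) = [1.96, 1.03, 2.77]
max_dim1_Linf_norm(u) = 0.21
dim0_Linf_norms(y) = [1.57, 1.02, 2.42]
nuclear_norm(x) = 4.66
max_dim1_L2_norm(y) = 2.69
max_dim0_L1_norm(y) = 3.77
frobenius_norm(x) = 3.67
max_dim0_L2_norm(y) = 2.77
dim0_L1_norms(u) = [0.12, 0.42, 0.25]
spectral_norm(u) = 0.30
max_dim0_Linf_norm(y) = 2.42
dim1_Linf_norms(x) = [1.53, 2.55]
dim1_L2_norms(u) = [0.25, 0.26]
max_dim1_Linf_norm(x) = 2.55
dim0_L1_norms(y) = [2.74, 1.19, 3.77]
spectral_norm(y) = 3.36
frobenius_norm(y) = 3.55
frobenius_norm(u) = 0.36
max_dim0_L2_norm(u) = 0.3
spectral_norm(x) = 3.46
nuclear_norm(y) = 4.49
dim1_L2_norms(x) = [2.32, 2.84]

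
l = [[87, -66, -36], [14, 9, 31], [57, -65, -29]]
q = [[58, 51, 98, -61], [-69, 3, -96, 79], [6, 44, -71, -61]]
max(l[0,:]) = 87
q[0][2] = 98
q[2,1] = 44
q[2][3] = -61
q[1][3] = 79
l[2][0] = 57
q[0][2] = 98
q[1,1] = 3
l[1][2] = 31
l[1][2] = 31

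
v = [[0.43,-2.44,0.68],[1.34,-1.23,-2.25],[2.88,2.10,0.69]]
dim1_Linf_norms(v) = [2.44, 2.25, 2.88]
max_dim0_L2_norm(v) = 3.45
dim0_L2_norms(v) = [3.21, 3.45, 2.45]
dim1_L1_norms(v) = [3.55, 4.82, 5.67]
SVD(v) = [[0.41,  -0.31,  -0.85], [0.17,  -0.90,  0.41], [-0.89,  -0.32,  -0.32]] @ diag([3.8491114121256502, 2.9989259307611205, 2.084030853623009]) @ [[-0.56, -0.8, -0.19], [-0.75, 0.4, 0.53], [-0.35, 0.44, -0.83]]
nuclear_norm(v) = 8.93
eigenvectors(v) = [[0.60+0.00j, 0.11+0.45j, 0.11-0.45j],[-0.25+0.00j, (0.65+0j), (0.65-0j)],[0.76+0.00j, 0.06-0.60j, 0.06+0.60j]]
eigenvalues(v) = [(2.3+0j), (-1.2+3.01j), (-1.2-3.01j)]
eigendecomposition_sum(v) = [[(1.12+0j), (-0.27+0j), (0.85+0j)], [-0.47+0.00j, 0.11-0.00j, -0.35-0.00j], [(1.4+0j), (-0.34+0j), (1.06+0j)]] + [[-0.35+0.75j, -1.09-0.23j, -0.09-0.68j],[0.90+0.72j, -0.67+1.39j, (-0.95-0.11j)],[(0.74-0.77j), 1.22+0.74j, -0.19+0.86j]] + [[-0.35-0.75j,-1.09+0.23j,(-0.09+0.68j)], [(0.9-0.72j),-0.67-1.39j,-0.95+0.11j], [0.74+0.77j,(1.22-0.74j),(-0.19-0.86j)]]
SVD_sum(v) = [[-0.90, -1.28, -0.3], [-0.37, -0.53, -0.12], [1.94, 2.77, 0.64]] + [[0.71, -0.38, -0.5], [2.01, -1.08, -1.42], [0.71, -0.38, -0.50]] + [[0.62, -0.78, 1.48], [-0.30, 0.38, -0.71], [0.23, -0.29, 0.55]]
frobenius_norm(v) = 5.31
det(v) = 24.06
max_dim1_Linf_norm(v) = 2.88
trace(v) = -0.11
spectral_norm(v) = 3.85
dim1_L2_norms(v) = [2.57, 2.89, 3.63]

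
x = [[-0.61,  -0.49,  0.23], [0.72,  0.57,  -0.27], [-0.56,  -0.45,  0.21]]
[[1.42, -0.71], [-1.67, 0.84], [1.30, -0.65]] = x @ [[-2.16, 1.12], [-0.78, 0.42], [-1.23, 0.77]]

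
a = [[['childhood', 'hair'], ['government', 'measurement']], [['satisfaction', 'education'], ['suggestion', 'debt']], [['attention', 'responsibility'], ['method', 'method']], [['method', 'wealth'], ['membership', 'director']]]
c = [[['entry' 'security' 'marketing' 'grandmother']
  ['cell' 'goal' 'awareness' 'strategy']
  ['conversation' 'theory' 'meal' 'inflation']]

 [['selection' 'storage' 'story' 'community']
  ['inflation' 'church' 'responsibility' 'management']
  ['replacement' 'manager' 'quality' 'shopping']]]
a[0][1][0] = 'government'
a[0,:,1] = ['hair', 'measurement']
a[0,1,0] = 'government'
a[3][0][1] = 'wealth'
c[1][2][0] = 'replacement'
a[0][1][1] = 'measurement'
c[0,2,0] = 'conversation'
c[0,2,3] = 'inflation'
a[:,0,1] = ['hair', 'education', 'responsibility', 'wealth']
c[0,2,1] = 'theory'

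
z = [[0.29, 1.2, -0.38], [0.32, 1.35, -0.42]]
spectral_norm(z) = 1.94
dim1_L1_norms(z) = [1.87, 2.09]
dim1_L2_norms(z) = [1.29, 1.45]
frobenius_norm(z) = 1.94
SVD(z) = [[-0.67,  -0.75], [-0.75,  0.67]] @ diag([1.9415879020200288, 0.006034793240987882]) @ [[-0.22, -0.93, 0.29],[-0.6, 0.37, 0.71]]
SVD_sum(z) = [[0.29, 1.20, -0.38],[0.32, 1.35, -0.42]] + [[0.00,-0.00,-0.0], [-0.00,0.00,0.0]]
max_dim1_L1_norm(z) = 2.09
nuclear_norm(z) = 1.95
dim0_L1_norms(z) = [0.61, 2.55, 0.8]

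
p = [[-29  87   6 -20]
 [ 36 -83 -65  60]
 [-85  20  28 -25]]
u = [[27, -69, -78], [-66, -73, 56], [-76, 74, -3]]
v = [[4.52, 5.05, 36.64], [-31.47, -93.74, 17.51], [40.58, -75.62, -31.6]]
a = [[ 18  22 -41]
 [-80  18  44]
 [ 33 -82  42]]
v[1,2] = 17.51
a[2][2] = 42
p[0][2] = 6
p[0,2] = 6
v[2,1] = -75.62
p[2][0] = -85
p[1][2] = -65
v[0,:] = [4.52, 5.05, 36.64]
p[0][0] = -29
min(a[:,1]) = -82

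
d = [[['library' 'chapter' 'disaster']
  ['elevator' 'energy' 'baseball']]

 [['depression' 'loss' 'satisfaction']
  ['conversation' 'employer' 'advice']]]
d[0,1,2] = 'baseball'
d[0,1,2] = 'baseball'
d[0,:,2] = ['disaster', 'baseball']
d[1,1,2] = 'advice'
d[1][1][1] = 'employer'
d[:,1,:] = [['elevator', 'energy', 'baseball'], ['conversation', 'employer', 'advice']]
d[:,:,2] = [['disaster', 'baseball'], ['satisfaction', 'advice']]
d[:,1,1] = ['energy', 'employer']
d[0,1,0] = 'elevator'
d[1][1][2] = 'advice'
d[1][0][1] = 'loss'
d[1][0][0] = 'depression'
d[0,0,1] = 'chapter'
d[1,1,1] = 'employer'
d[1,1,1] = 'employer'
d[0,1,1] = 'energy'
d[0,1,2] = 'baseball'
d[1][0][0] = 'depression'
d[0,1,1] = 'energy'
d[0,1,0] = 'elevator'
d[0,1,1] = 'energy'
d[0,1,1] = 'energy'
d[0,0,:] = ['library', 'chapter', 'disaster']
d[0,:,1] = ['chapter', 'energy']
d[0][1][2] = 'baseball'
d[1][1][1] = 'employer'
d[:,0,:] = [['library', 'chapter', 'disaster'], ['depression', 'loss', 'satisfaction']]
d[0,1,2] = 'baseball'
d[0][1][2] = 'baseball'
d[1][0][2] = 'satisfaction'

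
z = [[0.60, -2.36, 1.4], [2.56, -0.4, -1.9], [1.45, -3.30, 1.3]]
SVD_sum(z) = [[1.1, -2.32, 0.88], [0.31, -0.65, 0.25], [1.55, -3.28, 1.24]] + [[-0.52, -0.06, 0.49], [2.25, 0.24, -2.15], [-0.08, -0.01, 0.08]] + [[0.02,0.02,0.02], [0.00,0.0,0.01], [-0.02,-0.01,-0.02]]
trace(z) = 1.50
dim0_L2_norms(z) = [3.0, 4.08, 2.69]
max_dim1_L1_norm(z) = 6.05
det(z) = -0.73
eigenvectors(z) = [[0.33, 0.60, 0.61],[0.65, 0.46, 0.02],[0.69, 0.65, 0.79]]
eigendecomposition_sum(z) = [[1.06,-0.25,-0.81], [2.07,-0.48,-1.58], [2.2,-0.51,-1.68]] + [[0.69, 0.22, -0.54],[0.53, 0.17, -0.42],[0.74, 0.24, -0.58]] + [[-1.15, -2.33, 2.75],[-0.04, -0.09, 0.10],[-1.49, -3.02, 3.56]]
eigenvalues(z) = [-1.11, 0.28, 2.33]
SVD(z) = [[-0.57, 0.22, -0.79], [-0.16, -0.97, -0.16], [-0.81, 0.03, 0.59]] @ diag([4.755882291210702, 3.2054593638976434, 0.04810299937981695]) @ [[-0.4,0.86,-0.32], [-0.72,-0.08,0.69], [-0.56,-0.51,-0.65]]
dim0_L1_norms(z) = [4.61, 6.06, 4.6]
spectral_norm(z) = 4.76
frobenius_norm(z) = 5.74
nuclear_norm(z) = 8.01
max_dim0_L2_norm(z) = 4.08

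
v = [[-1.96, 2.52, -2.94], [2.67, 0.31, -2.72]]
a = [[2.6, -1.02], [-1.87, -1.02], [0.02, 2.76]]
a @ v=[[-7.82, 6.24, -4.87], [0.94, -5.03, 8.27], [7.33, 0.91, -7.57]]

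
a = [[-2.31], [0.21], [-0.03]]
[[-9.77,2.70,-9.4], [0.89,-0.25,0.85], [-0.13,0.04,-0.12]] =a@[[4.23,-1.17,4.07]]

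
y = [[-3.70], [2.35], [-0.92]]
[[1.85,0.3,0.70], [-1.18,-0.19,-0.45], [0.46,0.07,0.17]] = y @ [[-0.50,-0.08,-0.19]]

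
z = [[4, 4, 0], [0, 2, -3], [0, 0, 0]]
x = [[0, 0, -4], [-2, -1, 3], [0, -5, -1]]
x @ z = [[0, 0, 0], [-8, -10, 3], [0, -10, 15]]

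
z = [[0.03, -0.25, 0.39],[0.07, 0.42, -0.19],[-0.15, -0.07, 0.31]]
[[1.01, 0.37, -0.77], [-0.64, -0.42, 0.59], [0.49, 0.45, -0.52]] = z@[[1.18, -1.27, 0.01], [-0.83, -0.45, 0.71], [1.97, 0.75, -1.52]]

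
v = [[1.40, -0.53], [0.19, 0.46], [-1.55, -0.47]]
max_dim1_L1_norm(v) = 2.02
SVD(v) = [[-0.66,0.66], [-0.09,-0.54], [0.74,0.52]] @ diag([2.097637083714468, 0.8437527274183246]) @ [[-1.00, -0.02], [0.02, -1.0]]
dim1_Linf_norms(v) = [1.4, 0.46, 1.55]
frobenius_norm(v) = 2.26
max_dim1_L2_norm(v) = 1.62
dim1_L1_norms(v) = [1.93, 0.65, 2.02]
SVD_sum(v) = [[1.39, 0.03], [0.2, 0.00], [-1.56, -0.03]] + [[0.01, -0.56],  [-0.01, 0.46],  [0.01, -0.44]]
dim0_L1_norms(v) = [3.14, 1.46]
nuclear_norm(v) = 2.94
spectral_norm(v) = 2.10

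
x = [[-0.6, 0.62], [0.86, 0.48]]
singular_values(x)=[1.05, 0.78]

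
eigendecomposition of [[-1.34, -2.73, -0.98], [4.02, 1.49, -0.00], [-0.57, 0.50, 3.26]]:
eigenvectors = [[-0.27+0.55j, -0.27-0.55j, (-0.09+0j)], [(0.77+0j), 0.77-0.00j, -0.20+0.00j], [-0.14-0.03j, (-0.14+0.03j), (0.97+0j)]]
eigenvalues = [(0.1+2.87j), (0.1-2.87j), (3.21+0j)]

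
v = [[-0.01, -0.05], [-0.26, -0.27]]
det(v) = -0.010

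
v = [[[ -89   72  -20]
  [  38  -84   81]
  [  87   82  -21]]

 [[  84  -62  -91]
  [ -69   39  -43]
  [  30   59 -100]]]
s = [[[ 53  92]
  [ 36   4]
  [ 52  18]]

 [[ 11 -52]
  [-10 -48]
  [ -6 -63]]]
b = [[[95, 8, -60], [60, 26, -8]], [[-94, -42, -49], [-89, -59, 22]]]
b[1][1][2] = 22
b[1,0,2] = -49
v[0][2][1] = 82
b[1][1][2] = 22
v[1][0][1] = -62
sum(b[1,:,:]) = -311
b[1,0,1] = -42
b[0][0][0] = 95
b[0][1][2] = -8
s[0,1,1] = 4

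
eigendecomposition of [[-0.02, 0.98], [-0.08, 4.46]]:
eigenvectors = [[-1.0, -0.21], [-0.02, -0.98]]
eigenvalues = [-0.0, 4.44]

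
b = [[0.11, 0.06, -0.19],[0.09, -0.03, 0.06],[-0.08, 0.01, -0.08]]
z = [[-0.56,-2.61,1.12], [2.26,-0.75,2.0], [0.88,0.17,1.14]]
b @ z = [[-0.09, -0.36, 0.03], [-0.07, -0.2, 0.11], [-0.0, 0.19, -0.16]]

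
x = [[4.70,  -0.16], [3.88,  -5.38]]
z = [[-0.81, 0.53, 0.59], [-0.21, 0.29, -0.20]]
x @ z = [[-3.77,  2.44,  2.80], [-2.01,  0.5,  3.37]]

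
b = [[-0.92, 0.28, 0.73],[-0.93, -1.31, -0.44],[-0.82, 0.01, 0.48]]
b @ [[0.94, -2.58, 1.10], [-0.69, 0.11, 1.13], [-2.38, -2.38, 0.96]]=[[-2.8, 0.67, 0.01], [1.08, 3.30, -2.93], [-1.92, 0.97, -0.43]]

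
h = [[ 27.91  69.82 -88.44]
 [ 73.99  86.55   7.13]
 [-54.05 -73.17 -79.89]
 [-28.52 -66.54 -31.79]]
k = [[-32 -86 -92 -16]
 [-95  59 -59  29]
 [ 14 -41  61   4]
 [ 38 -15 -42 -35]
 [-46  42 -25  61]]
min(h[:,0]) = -54.05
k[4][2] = -25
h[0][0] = 27.91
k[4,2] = -25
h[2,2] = -79.89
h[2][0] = -54.05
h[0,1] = 69.82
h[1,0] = 73.99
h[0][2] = -88.44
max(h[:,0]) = 73.99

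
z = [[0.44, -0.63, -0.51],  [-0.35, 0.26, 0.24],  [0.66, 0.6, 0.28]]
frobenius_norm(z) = 1.40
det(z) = 0.00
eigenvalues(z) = [(0.01+0j), (0.49+0.2j), (0.49-0.2j)]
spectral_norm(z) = 1.10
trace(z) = 0.98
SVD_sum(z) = [[0.09, -0.69, -0.48], [-0.04, 0.31, 0.22], [-0.06, 0.47, 0.33]] + [[0.35, 0.06, -0.02],[-0.31, -0.05, 0.02],[0.72, 0.13, -0.05]] + [[-0.0, 0.0, -0.0],[-0.00, 0.00, -0.0],[-0.0, 0.00, -0.00]]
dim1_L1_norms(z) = [1.58, 0.85, 1.54]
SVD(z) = [[0.77, 0.41, -0.48], [-0.35, -0.36, -0.86], [-0.53, 0.84, -0.14]] @ diag([1.098669383753326, 0.8747698250897178, 0.0018271057966583327]) @ [[0.11, -0.81, -0.57],[0.98, 0.17, -0.07],[0.16, -0.55, 0.82]]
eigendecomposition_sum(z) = [[-0.00-0.00j, -0.00-0.00j, (-0-0j)], [0.01+0.00j, (0.01+0j), 0.00+0.00j], [(-0.01-0j), -0.02-0.00j, (-0-0j)]] + [[(0.22+0.35j),-0.31+1.11j,(-0.25+0.68j)], [(-0.18-0.22j),0.12-0.78j,(0.12-0.48j)], [0.33+0.15j,0.31+0.99j,(0.14+0.63j)]] + [[0.22-0.35j,(-0.31-1.11j),-0.25-0.68j], [(-0.18+0.22j),0.12+0.78j,0.12+0.48j], [(0.33-0.15j),(0.31-0.99j),(0.14-0.63j)]]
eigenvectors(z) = [[-0.16+0.00j, 0.66+0.00j, 0.66-0.00j], [(0.55+0j), (-0.45+0.05j), (-0.45-0.05j)], [-0.82+0.00j, 0.50-0.32j, 0.50+0.32j]]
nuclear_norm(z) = 1.98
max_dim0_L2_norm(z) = 0.91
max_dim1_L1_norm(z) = 1.58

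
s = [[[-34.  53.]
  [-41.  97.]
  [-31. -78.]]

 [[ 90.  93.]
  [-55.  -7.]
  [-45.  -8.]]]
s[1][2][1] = -8.0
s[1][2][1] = -8.0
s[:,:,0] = [[-34.0, -41.0, -31.0], [90.0, -55.0, -45.0]]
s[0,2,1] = -78.0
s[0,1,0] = -41.0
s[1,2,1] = -8.0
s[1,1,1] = -7.0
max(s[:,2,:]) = -8.0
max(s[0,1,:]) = 97.0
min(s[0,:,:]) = -78.0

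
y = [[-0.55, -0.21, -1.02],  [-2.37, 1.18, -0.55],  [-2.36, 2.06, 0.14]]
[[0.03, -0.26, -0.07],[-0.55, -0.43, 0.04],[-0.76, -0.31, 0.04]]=y @ [[0.16, 0.14, -0.12], [-0.18, -0.0, -0.13], [-0.08, 0.18, 0.16]]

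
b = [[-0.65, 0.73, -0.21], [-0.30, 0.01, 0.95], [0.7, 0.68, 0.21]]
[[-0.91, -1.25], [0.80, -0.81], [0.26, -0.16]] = b @ [[0.53, 0.94], [-0.48, -1.03], [1.01, -0.55]]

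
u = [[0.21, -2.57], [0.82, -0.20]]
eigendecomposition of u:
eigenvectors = [[(-0.87+0j), (-0.87-0j)], [(-0.07+0.49j), -0.07-0.49j]]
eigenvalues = [1.44j, -1.44j]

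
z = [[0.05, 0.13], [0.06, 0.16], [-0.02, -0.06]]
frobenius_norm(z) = 0.23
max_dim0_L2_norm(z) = 0.21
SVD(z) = [[-0.61, 0.43], [-0.75, -0.02], [0.28, 0.90]] @ diag([0.2293319755349784, 0.002616294559885677]) @ [[-0.35,-0.94], [0.94,-0.35]]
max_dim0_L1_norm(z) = 0.35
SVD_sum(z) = [[0.05, 0.13],[0.06, 0.16],[-0.02, -0.06]] + [[0.0, -0.0], [-0.0, 0.00], [0.0, -0.00]]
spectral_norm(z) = 0.23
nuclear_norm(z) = 0.23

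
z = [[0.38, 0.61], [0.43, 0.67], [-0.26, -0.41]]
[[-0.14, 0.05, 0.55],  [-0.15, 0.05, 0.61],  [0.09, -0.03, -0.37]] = z@[[0.22, -0.28, 0.34], [-0.37, 0.25, 0.69]]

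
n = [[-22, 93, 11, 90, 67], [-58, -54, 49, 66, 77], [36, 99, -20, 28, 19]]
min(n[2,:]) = -20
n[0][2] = 11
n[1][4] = 77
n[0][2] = 11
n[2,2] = -20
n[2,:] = [36, 99, -20, 28, 19]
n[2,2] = -20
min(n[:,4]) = 19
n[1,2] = 49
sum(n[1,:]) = 80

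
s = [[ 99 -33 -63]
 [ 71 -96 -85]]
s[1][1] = -96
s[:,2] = [-63, -85]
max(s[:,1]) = -33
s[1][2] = -85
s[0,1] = -33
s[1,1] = -96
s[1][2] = -85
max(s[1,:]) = 71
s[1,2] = -85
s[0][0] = 99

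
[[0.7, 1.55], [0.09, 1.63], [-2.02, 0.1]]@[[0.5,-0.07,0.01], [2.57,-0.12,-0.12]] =[[4.33, -0.24, -0.18],[4.23, -0.2, -0.19],[-0.75, 0.13, -0.03]]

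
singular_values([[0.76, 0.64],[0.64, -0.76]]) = [0.99, 0.99]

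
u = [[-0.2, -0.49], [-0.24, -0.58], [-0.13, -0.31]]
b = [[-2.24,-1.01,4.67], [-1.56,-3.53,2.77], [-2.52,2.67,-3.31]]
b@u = [[0.08, 0.24], [0.80, 1.95], [0.29, 0.71]]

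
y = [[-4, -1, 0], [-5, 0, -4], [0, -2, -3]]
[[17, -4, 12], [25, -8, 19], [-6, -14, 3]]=y @ [[-5, 0, -3], [3, 4, 0], [0, 2, -1]]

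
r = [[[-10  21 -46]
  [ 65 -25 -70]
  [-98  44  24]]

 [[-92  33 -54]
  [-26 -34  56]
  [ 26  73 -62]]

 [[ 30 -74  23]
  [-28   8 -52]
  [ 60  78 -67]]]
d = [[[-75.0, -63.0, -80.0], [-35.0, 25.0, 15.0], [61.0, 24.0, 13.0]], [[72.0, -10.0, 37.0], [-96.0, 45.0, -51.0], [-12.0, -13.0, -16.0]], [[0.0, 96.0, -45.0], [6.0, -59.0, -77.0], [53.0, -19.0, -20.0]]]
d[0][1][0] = -35.0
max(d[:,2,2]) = 13.0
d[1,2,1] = -13.0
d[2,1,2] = -77.0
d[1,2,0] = -12.0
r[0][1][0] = 65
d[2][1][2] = -77.0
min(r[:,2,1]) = 44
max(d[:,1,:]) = 45.0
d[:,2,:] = [[61.0, 24.0, 13.0], [-12.0, -13.0, -16.0], [53.0, -19.0, -20.0]]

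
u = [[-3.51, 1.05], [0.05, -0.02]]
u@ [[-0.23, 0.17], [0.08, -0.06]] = [[0.89, -0.66], [-0.01, 0.01]]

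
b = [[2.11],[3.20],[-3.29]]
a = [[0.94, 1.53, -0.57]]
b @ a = [[1.98,  3.23,  -1.20], [3.01,  4.9,  -1.82], [-3.09,  -5.03,  1.88]]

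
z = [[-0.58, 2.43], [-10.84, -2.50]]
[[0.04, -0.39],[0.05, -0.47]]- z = [[0.62, -2.82], [10.89, 2.03]]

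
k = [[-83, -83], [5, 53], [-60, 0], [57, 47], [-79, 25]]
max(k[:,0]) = 57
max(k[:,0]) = 57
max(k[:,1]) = 53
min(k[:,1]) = -83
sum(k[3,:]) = 104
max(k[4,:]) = 25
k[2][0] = -60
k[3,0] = 57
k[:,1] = [-83, 53, 0, 47, 25]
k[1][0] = 5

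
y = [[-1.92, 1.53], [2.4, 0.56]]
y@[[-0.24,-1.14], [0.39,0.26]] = [[1.06, 2.59],[-0.36, -2.59]]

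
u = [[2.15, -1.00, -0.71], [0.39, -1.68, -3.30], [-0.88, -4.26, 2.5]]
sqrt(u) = [[1.46+0.00j,-0.24+0.36j,-0.18+0.19j], [(0.11+0.02j),(0.56+1.45j),-0.83+0.75j], [-0.24+0.01j,(-1.07+1.01j),1.61+0.52j]]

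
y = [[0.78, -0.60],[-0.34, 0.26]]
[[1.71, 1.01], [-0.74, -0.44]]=y @ [[0.59, 1.43], [-2.09, 0.17]]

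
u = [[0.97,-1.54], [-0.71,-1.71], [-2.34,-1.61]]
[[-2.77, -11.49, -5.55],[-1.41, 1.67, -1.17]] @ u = [[18.46, 32.85], [0.18, 1.2]]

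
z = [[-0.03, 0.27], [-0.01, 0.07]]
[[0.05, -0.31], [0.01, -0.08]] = z @[[-0.06, 0.38], [0.18, -1.11]]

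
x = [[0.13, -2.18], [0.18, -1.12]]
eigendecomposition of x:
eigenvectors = [[(-0.96+0j), -0.96-0.00j], [-0.28+0.02j, -0.28-0.02j]]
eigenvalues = [(-0.5+0.04j), (-0.5-0.04j)]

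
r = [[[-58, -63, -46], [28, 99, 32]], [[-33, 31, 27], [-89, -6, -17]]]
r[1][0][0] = -33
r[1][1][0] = -89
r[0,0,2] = -46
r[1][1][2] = -17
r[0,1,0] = 28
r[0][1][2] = 32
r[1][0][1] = 31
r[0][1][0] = 28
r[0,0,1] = -63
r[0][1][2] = 32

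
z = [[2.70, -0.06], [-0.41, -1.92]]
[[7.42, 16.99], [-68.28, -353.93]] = z @ [[3.52, 10.34], [34.81, 182.13]]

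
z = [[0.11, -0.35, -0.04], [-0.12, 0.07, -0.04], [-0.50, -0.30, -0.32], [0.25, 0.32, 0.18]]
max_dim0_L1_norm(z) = 1.04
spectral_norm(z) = 0.81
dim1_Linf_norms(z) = [0.35, 0.12, 0.5, 0.32]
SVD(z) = [[0.19, 0.87, -0.34], [0.07, -0.35, -0.01], [0.81, -0.30, -0.47], [-0.54, -0.19, -0.82]] @ diag([0.8050065281515185, 0.38527955072601044, 0.018004372407889664]) @ [[-0.66, -0.60, -0.46], [0.63, -0.77, 0.11], [-0.42, -0.22, 0.88]]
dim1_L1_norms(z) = [0.5, 0.23, 1.12, 0.75]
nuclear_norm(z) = 1.21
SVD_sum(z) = [[-0.10, -0.09, -0.07], [-0.04, -0.03, -0.03], [-0.43, -0.39, -0.3], [0.29, 0.26, 0.20]] + [[0.21, -0.26, 0.04], [-0.08, 0.10, -0.01], [-0.07, 0.09, -0.01], [-0.04, 0.06, -0.01]] + [[0.00, 0.00, -0.01],[0.00, 0.00, -0.00],[0.0, 0.0, -0.01],[0.01, 0.0, -0.01]]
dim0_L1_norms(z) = [0.98, 1.04, 0.58]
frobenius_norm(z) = 0.89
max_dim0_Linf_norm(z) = 0.5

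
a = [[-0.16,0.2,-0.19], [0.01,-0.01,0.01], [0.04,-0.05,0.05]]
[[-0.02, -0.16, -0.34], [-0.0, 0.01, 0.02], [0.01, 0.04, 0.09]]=a@[[-0.88, 0.27, 1.28], [0.03, 0.42, -0.23], [0.89, 1.07, 0.48]]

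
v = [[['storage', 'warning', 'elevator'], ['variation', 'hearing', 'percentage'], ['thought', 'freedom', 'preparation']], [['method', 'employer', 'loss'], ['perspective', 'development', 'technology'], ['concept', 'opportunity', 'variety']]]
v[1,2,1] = 'opportunity'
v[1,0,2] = 'loss'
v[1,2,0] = 'concept'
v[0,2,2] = 'preparation'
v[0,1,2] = 'percentage'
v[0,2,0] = 'thought'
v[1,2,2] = 'variety'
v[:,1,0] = ['variation', 'perspective']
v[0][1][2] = 'percentage'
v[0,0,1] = 'warning'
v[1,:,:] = [['method', 'employer', 'loss'], ['perspective', 'development', 'technology'], ['concept', 'opportunity', 'variety']]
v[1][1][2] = 'technology'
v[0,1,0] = 'variation'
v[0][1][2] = 'percentage'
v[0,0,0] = 'storage'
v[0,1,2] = 'percentage'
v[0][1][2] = 'percentage'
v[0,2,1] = 'freedom'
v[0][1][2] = 'percentage'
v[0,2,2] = 'preparation'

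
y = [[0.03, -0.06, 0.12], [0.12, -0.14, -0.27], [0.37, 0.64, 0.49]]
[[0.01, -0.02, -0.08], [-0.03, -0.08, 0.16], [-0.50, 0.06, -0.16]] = y @ [[-0.68, -0.29, 0.13],[-0.41, 0.25, 0.15],[0.02, 0.02, -0.63]]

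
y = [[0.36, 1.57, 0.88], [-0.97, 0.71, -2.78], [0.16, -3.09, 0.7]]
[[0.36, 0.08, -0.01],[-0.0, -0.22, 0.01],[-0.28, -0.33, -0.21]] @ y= [[0.05, 0.65, 0.09],[0.22, -0.19, 0.62],[0.19, -0.03, 0.52]]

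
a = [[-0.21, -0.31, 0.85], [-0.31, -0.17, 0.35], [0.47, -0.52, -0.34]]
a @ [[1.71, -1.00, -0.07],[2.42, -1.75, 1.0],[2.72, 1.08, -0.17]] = [[1.20,  1.67,  -0.44], [0.01,  0.99,  -0.21], [-1.38,  0.07,  -0.50]]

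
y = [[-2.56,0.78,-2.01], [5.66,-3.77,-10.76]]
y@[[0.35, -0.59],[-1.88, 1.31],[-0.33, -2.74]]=[[-1.7, 8.04], [12.62, 21.2]]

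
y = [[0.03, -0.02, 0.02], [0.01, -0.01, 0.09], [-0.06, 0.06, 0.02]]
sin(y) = [[0.03, -0.02, 0.02], [0.01, -0.01, 0.09], [-0.06, 0.06, 0.02]]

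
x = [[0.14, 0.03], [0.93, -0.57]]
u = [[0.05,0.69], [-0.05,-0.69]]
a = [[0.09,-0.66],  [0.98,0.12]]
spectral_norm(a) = 0.99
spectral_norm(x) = 1.10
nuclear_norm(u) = 0.98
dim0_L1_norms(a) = [1.07, 0.78]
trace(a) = 0.21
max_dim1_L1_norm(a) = 1.1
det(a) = 0.66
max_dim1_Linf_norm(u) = 0.69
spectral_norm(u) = 0.98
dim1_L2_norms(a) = [0.67, 0.99]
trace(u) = -0.64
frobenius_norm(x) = 1.10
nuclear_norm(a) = 1.65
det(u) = 0.00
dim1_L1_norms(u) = [0.74, 0.74]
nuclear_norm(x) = 1.19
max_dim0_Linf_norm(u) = 0.69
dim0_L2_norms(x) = [0.94, 0.57]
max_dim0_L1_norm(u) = 1.38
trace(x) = -0.43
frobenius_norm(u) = 0.98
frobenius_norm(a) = 1.19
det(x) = -0.11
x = a + u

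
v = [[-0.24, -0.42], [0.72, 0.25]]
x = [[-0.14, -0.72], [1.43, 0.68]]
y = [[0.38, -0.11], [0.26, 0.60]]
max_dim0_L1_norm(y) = 0.71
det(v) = 0.24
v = x @ y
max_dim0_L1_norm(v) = 0.96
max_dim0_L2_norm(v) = 0.76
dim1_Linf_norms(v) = [0.42, 0.72]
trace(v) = 0.01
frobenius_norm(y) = 0.76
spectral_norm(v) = 0.86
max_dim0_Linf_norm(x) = 1.43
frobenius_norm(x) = 1.75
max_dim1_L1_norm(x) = 2.11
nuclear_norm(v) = 1.14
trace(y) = 0.98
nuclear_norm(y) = 1.05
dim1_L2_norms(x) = [0.73, 1.58]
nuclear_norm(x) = 2.22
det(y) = 0.26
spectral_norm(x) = 1.65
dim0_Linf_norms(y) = [0.38, 0.6]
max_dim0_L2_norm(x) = 1.44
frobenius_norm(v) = 0.90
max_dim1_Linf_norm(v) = 0.72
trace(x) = 0.54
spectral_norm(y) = 0.66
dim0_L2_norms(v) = [0.76, 0.49]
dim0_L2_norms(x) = [1.44, 0.99]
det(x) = 0.93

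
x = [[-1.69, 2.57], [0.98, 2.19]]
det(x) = -6.220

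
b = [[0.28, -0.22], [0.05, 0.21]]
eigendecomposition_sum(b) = [[(0.14+0.01j), -0.11+0.27j], [(0.02-0.06j), 0.11+0.09j]] + [[0.14-0.01j, (-0.11-0.27j)], [(0.02+0.06j), (0.11-0.09j)]]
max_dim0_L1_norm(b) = 0.43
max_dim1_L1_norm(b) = 0.5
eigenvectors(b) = [[(0.9+0j), 0.90-0.00j], [(0.14-0.41j), (0.14+0.41j)]]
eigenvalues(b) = [(0.25+0.1j), (0.25-0.1j)]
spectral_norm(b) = 0.37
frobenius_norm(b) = 0.42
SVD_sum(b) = [[0.23, -0.26], [-0.08, 0.09]] + [[0.05, 0.04], [0.13, 0.12]]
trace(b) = 0.49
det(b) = 0.07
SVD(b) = [[-0.94, 0.33], [0.33, 0.94]] @ diag([0.3716558961682385, 0.18780813305973612]) @ [[-0.67, 0.75], [0.75, 0.67]]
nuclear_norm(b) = 0.56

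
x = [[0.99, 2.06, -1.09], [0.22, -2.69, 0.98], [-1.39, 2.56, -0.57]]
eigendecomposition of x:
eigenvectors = [[-0.78,  -0.27,  -0.41], [0.1,  -0.35,  0.63], [0.62,  -0.90,  -0.66]]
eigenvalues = [1.59, 0.01, -3.87]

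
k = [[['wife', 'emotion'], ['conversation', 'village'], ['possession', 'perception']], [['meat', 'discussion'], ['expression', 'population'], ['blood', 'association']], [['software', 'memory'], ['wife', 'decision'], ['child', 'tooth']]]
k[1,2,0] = 'blood'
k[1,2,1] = 'association'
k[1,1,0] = 'expression'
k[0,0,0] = 'wife'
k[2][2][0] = 'child'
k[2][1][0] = 'wife'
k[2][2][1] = 'tooth'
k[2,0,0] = 'software'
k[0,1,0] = 'conversation'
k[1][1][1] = 'population'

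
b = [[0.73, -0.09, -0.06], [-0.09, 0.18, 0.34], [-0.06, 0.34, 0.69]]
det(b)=0.004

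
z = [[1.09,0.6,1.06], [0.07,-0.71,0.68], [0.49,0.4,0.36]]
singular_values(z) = [1.8, 0.97, 0.0]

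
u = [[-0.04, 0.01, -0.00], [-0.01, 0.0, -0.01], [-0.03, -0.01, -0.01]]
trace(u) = -0.05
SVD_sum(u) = [[-0.04, 0.0, -0.01], [-0.01, 0.00, -0.0], [-0.03, 0.00, -0.00]] + [[-0.0, 0.01, 0.01], [0.00, -0.0, -0.0], [0.00, -0.01, -0.01]] + [[0.0, 0.0, -0.0], [0.0, 0.00, -0.0], [-0.0, -0.00, 0.0]]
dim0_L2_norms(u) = [0.05, 0.01, 0.01]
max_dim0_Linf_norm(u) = 0.04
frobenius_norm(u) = 0.05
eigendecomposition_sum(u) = [[-0.15, 0.06, 0.03], [-0.15, 0.06, 0.03], [-0.30, 0.12, 0.06]] + [[0.11, -0.05, -0.03], [0.14, -0.06, -0.04], [0.27, -0.13, -0.07]] + [[0.0, 0.00, -0.00], [0.0, 0.0, -0.00], [-0.0, -0.00, 0.0]]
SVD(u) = [[-0.77, 0.64, -0.03], [-0.22, -0.32, -0.92], [-0.60, -0.7, 0.38]] @ diag([0.0516496642256487, 0.016880589526962645, 0.006881706372691533]) @ [[0.99, -0.03, 0.16], [-0.07, 0.79, 0.6], [-0.15, -0.61, 0.78]]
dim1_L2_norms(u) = [0.04, 0.01, 0.03]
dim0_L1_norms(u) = [0.08, 0.02, 0.02]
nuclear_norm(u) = 0.08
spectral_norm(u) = 0.05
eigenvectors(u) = [[0.41, -0.34, -0.15], [0.41, -0.43, -0.72], [0.82, -0.84, 0.68]]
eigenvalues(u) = [-0.03, -0.03, 0.01]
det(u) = 0.00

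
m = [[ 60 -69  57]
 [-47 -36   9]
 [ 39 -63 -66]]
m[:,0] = [60, -47, 39]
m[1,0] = -47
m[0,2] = 57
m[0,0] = 60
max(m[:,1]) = -36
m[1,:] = [-47, -36, 9]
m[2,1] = -63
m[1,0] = -47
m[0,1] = -69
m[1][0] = -47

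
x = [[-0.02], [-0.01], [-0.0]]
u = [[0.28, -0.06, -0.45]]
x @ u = [[-0.01, 0.0, 0.01], [-0.00, 0.00, 0.0], [0.00, 0.0, 0.00]]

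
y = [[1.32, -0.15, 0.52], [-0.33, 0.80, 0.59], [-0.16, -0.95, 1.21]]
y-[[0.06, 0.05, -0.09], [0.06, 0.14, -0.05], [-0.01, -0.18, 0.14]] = [[1.26, -0.20, 0.61], [-0.39, 0.66, 0.64], [-0.15, -0.77, 1.07]]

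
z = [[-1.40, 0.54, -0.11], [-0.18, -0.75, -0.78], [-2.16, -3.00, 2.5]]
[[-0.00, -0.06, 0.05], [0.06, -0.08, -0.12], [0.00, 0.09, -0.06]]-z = [[1.4, -0.6, 0.16],[0.24, 0.67, 0.66],[2.16, 3.09, -2.56]]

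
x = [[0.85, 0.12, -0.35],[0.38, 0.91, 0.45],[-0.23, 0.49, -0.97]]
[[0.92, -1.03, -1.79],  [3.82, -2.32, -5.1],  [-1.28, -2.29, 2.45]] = x @ [[1.63, -0.39, -3.03], [2.44, -2.88, -2.76], [2.17, 1.00, -3.20]]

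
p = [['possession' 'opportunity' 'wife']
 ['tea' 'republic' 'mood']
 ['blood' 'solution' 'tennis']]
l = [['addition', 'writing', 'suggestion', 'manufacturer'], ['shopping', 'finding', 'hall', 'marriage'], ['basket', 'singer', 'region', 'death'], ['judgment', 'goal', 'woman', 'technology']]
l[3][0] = 'judgment'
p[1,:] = ['tea', 'republic', 'mood']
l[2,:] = ['basket', 'singer', 'region', 'death']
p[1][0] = 'tea'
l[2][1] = 'singer'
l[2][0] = 'basket'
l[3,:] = ['judgment', 'goal', 'woman', 'technology']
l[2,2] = 'region'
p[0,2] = 'wife'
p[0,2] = 'wife'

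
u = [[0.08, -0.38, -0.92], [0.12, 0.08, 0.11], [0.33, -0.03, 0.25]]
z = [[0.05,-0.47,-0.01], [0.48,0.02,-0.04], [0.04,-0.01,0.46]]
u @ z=[[-0.22, -0.04, -0.41], [0.05, -0.06, 0.05], [0.01, -0.16, 0.11]]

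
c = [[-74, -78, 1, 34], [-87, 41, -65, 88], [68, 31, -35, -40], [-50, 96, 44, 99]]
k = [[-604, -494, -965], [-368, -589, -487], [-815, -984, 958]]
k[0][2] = -965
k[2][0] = -815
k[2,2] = 958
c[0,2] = 1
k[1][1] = -589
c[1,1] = 41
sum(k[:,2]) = -494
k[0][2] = -965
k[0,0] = -604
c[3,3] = 99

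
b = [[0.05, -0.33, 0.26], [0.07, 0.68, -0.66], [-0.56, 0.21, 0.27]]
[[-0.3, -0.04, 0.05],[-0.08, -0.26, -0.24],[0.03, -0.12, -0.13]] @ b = [[-0.05, 0.08, -0.04], [0.11, -0.20, 0.09], [0.07, -0.12, 0.05]]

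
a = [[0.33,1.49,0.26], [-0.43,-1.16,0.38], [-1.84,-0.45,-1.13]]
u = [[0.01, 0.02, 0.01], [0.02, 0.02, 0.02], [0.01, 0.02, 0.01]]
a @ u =[[0.04, 0.04, 0.04], [-0.02, -0.02, -0.02], [-0.04, -0.07, -0.04]]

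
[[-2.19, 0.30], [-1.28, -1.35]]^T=[[-2.19, -1.28], [0.3, -1.35]]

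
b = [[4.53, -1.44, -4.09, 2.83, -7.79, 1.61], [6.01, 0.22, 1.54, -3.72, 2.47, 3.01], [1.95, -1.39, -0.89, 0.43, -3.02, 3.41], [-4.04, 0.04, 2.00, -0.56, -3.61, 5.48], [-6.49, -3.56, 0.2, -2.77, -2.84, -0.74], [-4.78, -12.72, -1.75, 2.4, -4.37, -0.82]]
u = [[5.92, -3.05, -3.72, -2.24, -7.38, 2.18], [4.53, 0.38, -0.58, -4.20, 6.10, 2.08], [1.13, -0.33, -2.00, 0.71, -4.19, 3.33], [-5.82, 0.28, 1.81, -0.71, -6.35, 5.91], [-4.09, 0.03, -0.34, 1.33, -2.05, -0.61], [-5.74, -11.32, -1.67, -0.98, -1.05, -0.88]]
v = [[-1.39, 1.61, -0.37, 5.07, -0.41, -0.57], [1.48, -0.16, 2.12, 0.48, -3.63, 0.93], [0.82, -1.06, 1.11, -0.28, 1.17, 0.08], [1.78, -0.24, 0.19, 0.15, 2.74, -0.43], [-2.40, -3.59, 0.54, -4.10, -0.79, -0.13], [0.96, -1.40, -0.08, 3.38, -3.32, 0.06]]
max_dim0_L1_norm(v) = 13.46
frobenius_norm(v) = 11.36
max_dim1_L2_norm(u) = 12.91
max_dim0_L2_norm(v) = 7.37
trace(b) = -0.36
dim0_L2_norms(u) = [11.85, 11.74, 4.94, 5.14, 12.44, 7.5]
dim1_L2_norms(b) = [10.52, 8.22, 5.24, 7.98, 8.43, 14.6]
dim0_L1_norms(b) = [27.8, 19.37, 10.47, 12.71, 24.1, 15.07]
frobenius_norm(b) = 23.53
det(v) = 188.64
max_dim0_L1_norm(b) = 27.8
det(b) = 17662.94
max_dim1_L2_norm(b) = 14.6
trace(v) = -1.02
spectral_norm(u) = 15.08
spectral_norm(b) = 17.02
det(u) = 33417.28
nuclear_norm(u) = 47.87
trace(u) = 0.66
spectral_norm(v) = 8.11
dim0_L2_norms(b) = [11.91, 13.36, 5.2, 5.98, 10.77, 7.38]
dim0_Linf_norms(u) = [5.92, 11.32, 3.72, 4.2, 7.38, 5.91]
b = u + v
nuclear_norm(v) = 22.77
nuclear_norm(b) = 47.81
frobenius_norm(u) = 23.24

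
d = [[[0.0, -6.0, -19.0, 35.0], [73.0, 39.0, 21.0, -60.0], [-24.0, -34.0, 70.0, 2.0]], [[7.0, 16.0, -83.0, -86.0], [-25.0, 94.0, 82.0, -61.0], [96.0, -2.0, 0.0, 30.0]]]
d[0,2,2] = 70.0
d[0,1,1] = 39.0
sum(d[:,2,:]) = 138.0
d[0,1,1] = 39.0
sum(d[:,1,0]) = 48.0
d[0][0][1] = -6.0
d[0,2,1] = -34.0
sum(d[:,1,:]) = 163.0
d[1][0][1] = 16.0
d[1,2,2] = 0.0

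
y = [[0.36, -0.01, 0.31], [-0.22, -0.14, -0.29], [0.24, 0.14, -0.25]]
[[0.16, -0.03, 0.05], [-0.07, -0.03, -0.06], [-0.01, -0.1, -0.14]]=y @ [[0.3, -0.29, -0.18], [-0.27, 0.16, -0.06], [0.16, 0.23, 0.36]]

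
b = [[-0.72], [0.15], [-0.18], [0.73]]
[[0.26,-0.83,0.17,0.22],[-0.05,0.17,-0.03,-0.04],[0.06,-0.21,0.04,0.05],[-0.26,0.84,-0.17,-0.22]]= b @ [[-0.36, 1.15, -0.23, -0.3]]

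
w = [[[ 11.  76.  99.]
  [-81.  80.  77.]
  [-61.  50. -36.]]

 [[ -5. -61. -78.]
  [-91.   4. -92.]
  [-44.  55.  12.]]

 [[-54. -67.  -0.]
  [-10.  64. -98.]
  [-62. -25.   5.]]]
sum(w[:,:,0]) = -397.0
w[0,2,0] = -61.0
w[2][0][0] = -54.0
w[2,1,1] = 64.0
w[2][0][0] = -54.0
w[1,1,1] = 4.0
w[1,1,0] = -91.0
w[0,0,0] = 11.0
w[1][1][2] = -92.0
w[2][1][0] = -10.0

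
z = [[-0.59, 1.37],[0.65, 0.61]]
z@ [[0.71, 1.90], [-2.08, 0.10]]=[[-3.27, -0.98], [-0.81, 1.3]]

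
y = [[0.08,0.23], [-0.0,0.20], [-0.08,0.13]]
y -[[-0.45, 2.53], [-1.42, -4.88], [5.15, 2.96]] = [[0.53, -2.3], [1.42, 5.08], [-5.23, -2.83]]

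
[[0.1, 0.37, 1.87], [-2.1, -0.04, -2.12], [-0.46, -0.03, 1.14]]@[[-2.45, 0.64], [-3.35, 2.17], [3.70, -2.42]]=[[5.43, -3.66], [-2.56, 3.7], [5.45, -3.12]]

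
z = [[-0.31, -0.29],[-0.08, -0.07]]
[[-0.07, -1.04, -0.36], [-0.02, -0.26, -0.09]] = z @ [[0.08, 1.21, 0.42], [0.15, 2.28, 0.8]]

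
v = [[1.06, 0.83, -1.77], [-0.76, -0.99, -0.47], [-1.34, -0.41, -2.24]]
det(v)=3.053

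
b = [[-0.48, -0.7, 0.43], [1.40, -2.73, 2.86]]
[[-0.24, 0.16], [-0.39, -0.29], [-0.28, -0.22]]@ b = [[0.34, -0.27, 0.35], [-0.22, 1.06, -1.0], [-0.17, 0.8, -0.75]]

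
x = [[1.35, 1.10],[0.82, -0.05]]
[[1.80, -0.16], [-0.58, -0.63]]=x@[[-0.57, -0.72], [2.34, 0.74]]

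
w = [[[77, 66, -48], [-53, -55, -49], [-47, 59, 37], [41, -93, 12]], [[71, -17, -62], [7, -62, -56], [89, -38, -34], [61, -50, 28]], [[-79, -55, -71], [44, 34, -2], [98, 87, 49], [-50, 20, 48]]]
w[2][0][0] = -79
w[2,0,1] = -55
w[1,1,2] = -56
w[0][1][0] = -53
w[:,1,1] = [-55, -62, 34]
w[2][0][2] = -71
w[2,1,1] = 34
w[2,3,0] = -50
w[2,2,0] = 98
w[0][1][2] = -49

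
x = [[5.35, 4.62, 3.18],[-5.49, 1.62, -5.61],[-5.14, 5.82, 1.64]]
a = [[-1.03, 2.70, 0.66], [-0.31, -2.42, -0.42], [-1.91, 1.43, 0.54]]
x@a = [[-13.02,7.81,3.31], [15.87,-26.77,-7.33], [0.36,-25.62,-4.95]]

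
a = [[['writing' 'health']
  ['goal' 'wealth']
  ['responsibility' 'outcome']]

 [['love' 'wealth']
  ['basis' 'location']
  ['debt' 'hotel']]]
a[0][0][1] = 'health'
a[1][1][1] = 'location'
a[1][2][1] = 'hotel'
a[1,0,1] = 'wealth'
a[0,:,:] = [['writing', 'health'], ['goal', 'wealth'], ['responsibility', 'outcome']]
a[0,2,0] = 'responsibility'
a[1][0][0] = 'love'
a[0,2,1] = 'outcome'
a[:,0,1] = ['health', 'wealth']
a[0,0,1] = 'health'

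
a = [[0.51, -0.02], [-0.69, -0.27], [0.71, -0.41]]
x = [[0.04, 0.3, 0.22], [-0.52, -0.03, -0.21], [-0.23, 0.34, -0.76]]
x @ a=[[-0.03, -0.17], [-0.39, 0.10], [-0.89, 0.22]]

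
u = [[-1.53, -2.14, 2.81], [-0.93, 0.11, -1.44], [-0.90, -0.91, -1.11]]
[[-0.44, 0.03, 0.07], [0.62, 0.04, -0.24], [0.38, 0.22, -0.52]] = u@[[-0.32, 0.09, -0.09],[0.16, -0.21, 0.36],[-0.21, -0.10, 0.25]]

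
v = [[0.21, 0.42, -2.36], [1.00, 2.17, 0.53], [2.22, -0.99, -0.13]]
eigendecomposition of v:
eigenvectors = [[(0.04+0.67j), 0.04-0.67j, (-0.3+0j)], [0.06-0.23j, (0.06+0.23j), (-0.95+0j)], [(0.7+0j), 0.70-0.00j, (0.11+0j)]]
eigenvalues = [(-0.09+2.43j), (-0.09-2.43j), (2.42+0j)]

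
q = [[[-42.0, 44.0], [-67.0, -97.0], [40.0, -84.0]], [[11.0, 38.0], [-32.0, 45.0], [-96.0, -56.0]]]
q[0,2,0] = 40.0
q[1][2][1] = -56.0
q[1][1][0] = -32.0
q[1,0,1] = 38.0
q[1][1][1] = 45.0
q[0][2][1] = -84.0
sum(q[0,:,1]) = -137.0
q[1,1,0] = -32.0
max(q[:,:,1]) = 45.0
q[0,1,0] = -67.0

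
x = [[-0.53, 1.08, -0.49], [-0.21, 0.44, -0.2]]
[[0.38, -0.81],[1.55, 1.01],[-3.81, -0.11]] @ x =[[-0.03, 0.05, -0.02],[-1.03, 2.12, -0.96],[2.04, -4.16, 1.89]]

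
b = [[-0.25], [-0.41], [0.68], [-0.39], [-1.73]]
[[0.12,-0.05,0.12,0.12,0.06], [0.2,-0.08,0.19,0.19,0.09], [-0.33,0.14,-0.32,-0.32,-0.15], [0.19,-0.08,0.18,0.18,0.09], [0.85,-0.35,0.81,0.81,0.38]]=b@[[-0.49, 0.20, -0.47, -0.47, -0.22]]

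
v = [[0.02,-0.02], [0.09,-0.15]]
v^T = [[0.02, 0.09], [-0.02, -0.15]]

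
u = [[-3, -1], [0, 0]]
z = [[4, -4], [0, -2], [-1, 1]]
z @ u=[[-12, -4], [0, 0], [3, 1]]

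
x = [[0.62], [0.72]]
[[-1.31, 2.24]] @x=[[0.8]]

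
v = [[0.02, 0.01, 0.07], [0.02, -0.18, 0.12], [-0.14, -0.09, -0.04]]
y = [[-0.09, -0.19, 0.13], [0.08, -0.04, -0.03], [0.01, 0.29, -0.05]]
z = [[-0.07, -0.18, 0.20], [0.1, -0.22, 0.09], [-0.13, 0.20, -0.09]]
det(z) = -0.00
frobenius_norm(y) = 0.40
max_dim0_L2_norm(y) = 0.35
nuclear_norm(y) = 0.53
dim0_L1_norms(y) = [0.18, 0.52, 0.21]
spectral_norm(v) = 0.23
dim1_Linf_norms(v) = [0.07, 0.18, 0.14]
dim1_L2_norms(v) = [0.07, 0.22, 0.17]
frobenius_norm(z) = 0.46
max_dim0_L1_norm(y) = 0.52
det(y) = 0.00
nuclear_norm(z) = 0.62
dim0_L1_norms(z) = [0.3, 0.6, 0.38]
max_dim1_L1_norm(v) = 0.32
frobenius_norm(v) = 0.29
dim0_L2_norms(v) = [0.14, 0.2, 0.14]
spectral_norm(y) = 0.37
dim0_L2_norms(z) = [0.18, 0.35, 0.24]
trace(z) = -0.38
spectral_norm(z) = 0.42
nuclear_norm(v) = 0.44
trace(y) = -0.18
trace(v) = -0.20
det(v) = -0.00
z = y + v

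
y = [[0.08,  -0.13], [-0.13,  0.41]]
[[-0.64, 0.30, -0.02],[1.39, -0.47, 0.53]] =y@[[-5.14,3.82,3.81],[1.75,0.06,2.51]]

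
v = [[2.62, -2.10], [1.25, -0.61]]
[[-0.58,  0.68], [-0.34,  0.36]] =v@[[-0.35, 0.33], [-0.16, 0.09]]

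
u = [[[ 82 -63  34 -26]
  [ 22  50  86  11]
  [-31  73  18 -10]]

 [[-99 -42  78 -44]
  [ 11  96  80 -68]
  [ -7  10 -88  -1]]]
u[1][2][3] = -1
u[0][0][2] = 34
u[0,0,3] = -26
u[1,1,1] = 96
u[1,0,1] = -42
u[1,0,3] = -44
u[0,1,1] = 50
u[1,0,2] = 78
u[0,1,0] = 22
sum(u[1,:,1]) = 64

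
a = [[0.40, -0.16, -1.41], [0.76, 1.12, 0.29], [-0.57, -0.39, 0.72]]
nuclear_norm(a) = 3.18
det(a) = -0.00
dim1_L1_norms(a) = [1.97, 2.17, 1.68]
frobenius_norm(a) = 2.26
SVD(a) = [[-0.82, 0.30, 0.48], [-0.13, -0.93, 0.35], [0.55, 0.22, 0.8]] @ diag([1.708240024591556, 1.4721127641892582, 0.00016701647707761862]) @ [[-0.43, -0.13, 0.89], [-0.49, -0.8, -0.36], [-0.76, 0.59, -0.28]]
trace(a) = 2.24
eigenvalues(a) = [1.65, -0.0, 0.59]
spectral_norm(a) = 1.71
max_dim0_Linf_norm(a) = 1.41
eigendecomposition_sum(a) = [[0.57, 0.38, -0.75], [0.51, 0.34, -0.67], [-0.56, -0.37, 0.74]] + [[-0.0, -0.00, -0.00], [0.00, 0.00, 0.00], [-0.0, -0.0, -0.00]] + [[-0.17, -0.54, -0.66], [0.25, 0.78, 0.96], [-0.01, -0.02, -0.02]]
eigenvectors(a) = [[0.60, 0.76, -0.57],[0.54, -0.59, 0.82],[-0.59, 0.28, -0.02]]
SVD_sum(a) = [[0.61, 0.19, -1.25],[0.10, 0.03, -0.20],[-0.41, -0.13, 0.84]] + [[-0.21,-0.35,-0.16],[0.66,1.09,0.49],[-0.16,-0.26,-0.12]] + [[-0.0,  0.0,  -0.0], [-0.00,  0.00,  -0.0], [-0.00,  0.0,  -0.00]]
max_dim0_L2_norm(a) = 1.61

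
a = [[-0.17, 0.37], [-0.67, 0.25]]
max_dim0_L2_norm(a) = 0.69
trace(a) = 0.08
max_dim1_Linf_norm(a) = 0.67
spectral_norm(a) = 0.78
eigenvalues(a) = [(0.04+0.45j), (0.04-0.45j)]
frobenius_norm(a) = 0.82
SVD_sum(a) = [[-0.29, 0.16], [-0.62, 0.35]] + [[0.12, 0.21], [-0.05, -0.1]]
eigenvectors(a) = [[(-0.25+0.54j), -0.25-0.54j],[-0.80+0.00j, -0.80-0.00j]]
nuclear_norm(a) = 1.04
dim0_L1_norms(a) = [0.84, 0.62]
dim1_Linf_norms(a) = [0.37, 0.67]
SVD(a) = [[-0.42, -0.91], [-0.91, 0.42]] @ diag([0.7796059504274908, 0.26346643440493317]) @ [[0.87, -0.49], [-0.49, -0.87]]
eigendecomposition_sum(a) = [[-0.08+0.24j, 0.18-0.02j],[(-0.33+0.03j), (0.12+0.22j)]] + [[(-0.08-0.24j), (0.18+0.02j)], [(-0.33-0.03j), (0.12-0.22j)]]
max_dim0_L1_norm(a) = 0.84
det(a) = 0.21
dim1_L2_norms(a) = [0.41, 0.72]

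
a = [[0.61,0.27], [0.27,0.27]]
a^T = [[0.61,0.27], [0.27,0.27]]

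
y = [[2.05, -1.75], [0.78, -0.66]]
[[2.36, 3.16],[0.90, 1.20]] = y@[[1.52,1.36], [0.43,-0.21]]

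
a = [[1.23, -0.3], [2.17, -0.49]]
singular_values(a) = [2.56, 0.02]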